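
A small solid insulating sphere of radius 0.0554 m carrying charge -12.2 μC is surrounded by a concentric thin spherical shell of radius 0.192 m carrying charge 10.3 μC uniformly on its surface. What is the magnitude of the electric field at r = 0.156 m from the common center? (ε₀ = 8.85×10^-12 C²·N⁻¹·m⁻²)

Use a concentric Gaussian sphere at r = 0.156 m (between the bodies, 0.0554 m < r < 0.192 m).
Only the inner charge is enclosed; the outer shell contributes nothing inside itself. Q_enc = -12.2 μC = -1.22×10^-5 C.
By Gauss's law, ∮E·dA = E·4πr² = Q_enc/ε₀.
E = |Q_enc|/(4πε₀r²) = (1.22×10^-5)/(4π·8.85×10^-12·(0.156)²) = 4.51e6 N/C.

4.51×10^6 N/C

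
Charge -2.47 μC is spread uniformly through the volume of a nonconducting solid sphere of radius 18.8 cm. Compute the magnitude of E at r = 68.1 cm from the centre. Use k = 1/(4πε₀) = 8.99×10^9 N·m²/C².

Use a concentric Gaussian sphere at r = 68.1 cm (r > R, so the entire charge is enclosed).
Q_enc = -2.47 μC = -2.47e-6 C.
Since E is radial and uniform over the Gaussian sphere, Φ = E·4πr² = Q_enc/ε₀.
E = k|Q_enc|/r² = (8.99×10^9)(2.47×10^-6)/(0.681)² = 4.79e4 N/C.

|E| ≈ 4.79e4 V/m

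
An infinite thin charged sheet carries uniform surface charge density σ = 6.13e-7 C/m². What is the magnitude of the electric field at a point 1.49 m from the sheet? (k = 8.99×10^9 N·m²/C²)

|E| = 3.46×10^4 N/C

By planar symmetry E is perpendicular to the sheet and uniform; use a Gaussian pillbox with flat faces of area A on each side of the sheet.
Only the two end caps contribute flux: Φ = 2EA. With Q_enc = σA, Gauss's law gives E = |σ|/(2ε₀).
E = 2πk|σ| = 2π(8.99×10^9)(6.13×10^-7) = 3.46×10^4 N/C.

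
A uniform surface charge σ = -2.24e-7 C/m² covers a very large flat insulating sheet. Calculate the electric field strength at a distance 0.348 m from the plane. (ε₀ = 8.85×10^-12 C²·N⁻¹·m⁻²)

|E| ≈ 1.27×10^4 N/C

By planar symmetry E is perpendicular to the sheet and uniform; use a Gaussian pillbox with flat faces of area A on each side of the sheet.
Only the two end caps contribute flux: Φ = 2EA. With Q_enc = σA, Gauss's law gives E = |σ|/(2ε₀).
E = |σ|/(2ε₀) = (2.24×10^-7)/(2·8.85×10^-12) = 1.27e4 N/C.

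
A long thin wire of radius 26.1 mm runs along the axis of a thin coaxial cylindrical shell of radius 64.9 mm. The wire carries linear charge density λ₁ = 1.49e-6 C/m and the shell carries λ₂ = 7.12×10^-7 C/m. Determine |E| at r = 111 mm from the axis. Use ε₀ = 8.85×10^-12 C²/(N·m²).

Take a coaxial cylindrical Gaussian surface of radius r = 111 mm and length L (r > 64.9 mm, enclosing both).
λ_enc = λ₁ + λ₂ = (1.49×10^-6) + (7.12×10^-7) = 2.202×10^-6 C/m.
Gauss's law: E·2πrL = λ_enc L/ε₀.
E = |λ_enc|/(2πε₀r) = (2.202×10^-6)/(2π·8.85×10^-12·0.111) = 3.57×10^5 N/C.

|E| = 3.57×10^5 N/C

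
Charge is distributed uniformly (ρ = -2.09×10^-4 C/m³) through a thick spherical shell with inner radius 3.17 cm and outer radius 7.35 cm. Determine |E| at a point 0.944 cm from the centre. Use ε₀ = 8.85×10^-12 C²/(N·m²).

E = 0 (no enclosed charge)

Use a concentric Gaussian sphere at r = 0.944 cm (r < 3.17 cm, inside the empty cavity).
No charge is enclosed, so by Gauss's law E·4πr² = 0 ⇒ E = 0.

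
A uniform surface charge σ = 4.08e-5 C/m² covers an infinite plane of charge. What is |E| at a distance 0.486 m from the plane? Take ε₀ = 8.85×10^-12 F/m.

2.31e6 N/C

The symmetry is planar: E is normal to the sheet and the same magnitude on both sides. Take a pillbox straddling the sheet with end-cap area A.
Flux Φ = 2EA and Q_enc = σA, so 2EA = σA/ε₀ ⇒ E = |σ|/(2ε₀), independent of distance.
E = |σ|/(2ε₀) = (4.08×10^-5)/(2·8.85×10^-12) = 2.31×10^6 N/C.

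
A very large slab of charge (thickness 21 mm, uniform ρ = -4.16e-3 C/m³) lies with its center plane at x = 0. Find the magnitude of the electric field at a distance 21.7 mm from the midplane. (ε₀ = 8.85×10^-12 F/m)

The point |x| = 21.7 mm lies outside the slab (half-thickness 0.0105 m). A symmetric pillbox spanning the full slab encloses Q_enc = ρ·d·A.
Flux = 2EA ⇒ E = |ρ|d/(2ε₀), independent of distance outside.
E = (4.16e-3)(0.021)/(2·8.85×10^-12) = 4.94×10^6 N/C.

E = 4.94×10^6 N/C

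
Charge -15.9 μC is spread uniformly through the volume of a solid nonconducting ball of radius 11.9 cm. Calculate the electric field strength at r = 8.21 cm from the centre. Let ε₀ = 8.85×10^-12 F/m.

Symmetry ⇒ E = E(r) r̂. Gaussian sphere of radius r = 8.21 cm (r < R).
For a uniform sphere the enclosed fraction is (r/R)³, so Q_enc = (-15.9 μC)(0.0821/0.119)³ = -5.221×10^-6 C.
Applying ∮E·dA = Q_enc/ε₀ with Φ = E(4πr²):
E = |Q_enc|/(4πε₀r²) = (5.221e-6)/(4π·8.85×10^-12·(0.0821)²) = 6.97e6 N/C.

E ≈ 6.97×10^6 V/m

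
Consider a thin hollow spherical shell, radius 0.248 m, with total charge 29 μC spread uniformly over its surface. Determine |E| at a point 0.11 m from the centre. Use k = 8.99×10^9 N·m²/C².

Use a concentric Gaussian sphere at r = 0.11 m (inside the shell, r < 0.248 m).
No charge lies within this surface, so Q_enc = 0 and Gauss's law gives E·4πr² = 0 ⇒ E = 0.

E = 0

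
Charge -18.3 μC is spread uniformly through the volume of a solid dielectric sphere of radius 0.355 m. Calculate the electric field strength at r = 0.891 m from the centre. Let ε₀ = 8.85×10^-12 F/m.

Use a concentric Gaussian sphere at r = 0.891 m (r > R, so the entire charge is enclosed).
Q_enc = -18.3 μC = -1.83×10^-5 C.
Since E is radial and uniform over the Gaussian sphere, Φ = E·4πr² = Q_enc/ε₀.
E = |Q_enc|/(4πε₀r²) = (1.83e-5)/(4π·8.85×10^-12·(0.891)²) = 2.07e5 N/C.

E ≈ 2.07e5 V/m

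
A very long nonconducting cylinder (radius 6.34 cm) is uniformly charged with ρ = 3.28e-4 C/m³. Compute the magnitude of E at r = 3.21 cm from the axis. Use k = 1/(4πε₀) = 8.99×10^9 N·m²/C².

Coaxial Gaussian cylinder, radius r = 3.21 cm, length L (r < R).
Enclosed charge per unit length: λ_enc = ρ·πr² = (3.28×10^-4)π(0.0321)² = 1.062×10^-6 C/m.
Gauss's law: E·2πrL = λ_enc L/ε₀.
E = 2k|λ_enc|/r = 2(8.99×10^9)(1.062×10^-6)/(0.0321) = 5.95×10^5 N/C.

5.95×10^5 N/C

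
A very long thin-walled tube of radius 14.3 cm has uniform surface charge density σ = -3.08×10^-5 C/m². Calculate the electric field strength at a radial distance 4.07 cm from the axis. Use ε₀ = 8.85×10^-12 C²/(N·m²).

By cylindrical symmetry E is radial; use a coaxial Gaussian cylinder of radius 4.07 cm and length L (r < 14.3 cm, inside the shell).
All the surface charge lies outside this cylinder: Q_enc = 0, hence E = 0.

|E| = 0 V/m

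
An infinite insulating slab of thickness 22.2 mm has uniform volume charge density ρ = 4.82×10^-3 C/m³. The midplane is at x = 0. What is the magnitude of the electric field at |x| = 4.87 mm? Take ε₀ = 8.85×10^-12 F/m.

E = 2.65×10^6 N/C

By symmetry E is perpendicular to the slab. A Gaussian pillbox from −4.87 mm to +4.87 mm (face area A) lies entirely within the slab.
Q_enc = ρ·(2x)·A and flux = 2EA, so 2EA = 2ρxA/ε₀ ⇒ E = |ρ|x/ε₀.
E = (4.82e-3)(0.00487)/(8.85×10^-12) = 2.65×10^6 N/C.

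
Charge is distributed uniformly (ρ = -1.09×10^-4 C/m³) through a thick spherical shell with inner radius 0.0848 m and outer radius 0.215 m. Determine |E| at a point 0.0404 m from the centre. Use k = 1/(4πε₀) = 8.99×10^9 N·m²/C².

E = 0

By spherical symmetry E is radial; choose a Gaussian sphere of radius r = 0.0404 m (r < 0.0848 m, inside the empty cavity).
No charge is enclosed, so by Gauss's law E·4πr² = 0 ⇒ E = 0.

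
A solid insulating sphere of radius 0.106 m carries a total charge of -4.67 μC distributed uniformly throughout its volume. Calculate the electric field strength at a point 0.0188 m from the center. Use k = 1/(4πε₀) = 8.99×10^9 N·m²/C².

Use a concentric Gaussian sphere at r = 0.0188 m (r < R).
Only the charge within r is enclosed: Q_enc = Q·(r/R)³ = (-4.67 μC)·(0.0188 m/0.106 m)³ = -2.605e-8 C.
By Gauss's law, ∮E·dA = E·4πr² = Q_enc/ε₀.
E = k|Q_enc|/r² = (8.99×10^9)(2.605×10^-8)/(0.0188)² = 6.63×10^5 N/C.

6.63×10^5 V/m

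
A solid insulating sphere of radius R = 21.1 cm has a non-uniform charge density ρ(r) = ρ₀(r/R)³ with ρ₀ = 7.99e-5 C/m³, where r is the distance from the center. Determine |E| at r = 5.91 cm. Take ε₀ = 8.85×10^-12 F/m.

Use a concentric Gaussian sphere at r = 5.91 cm (r < R).
Integrate the density: Q_enc = 4π ∫₀^r ρ₀(r'/R)^3 r'² dr' = 4πρ₀ r^6/(6·R³) = 7.591×10^-10 C.
Applying ∮E·dA = Q_enc/ε₀ with Φ = E(4πr²):
E = |Q_enc|/(4πε₀r²) = (7.591e-10)/(4π·8.85×10^-12·(0.0591)²) = 1.95×10^3 N/C.

|E| = 1.95×10^3 N/C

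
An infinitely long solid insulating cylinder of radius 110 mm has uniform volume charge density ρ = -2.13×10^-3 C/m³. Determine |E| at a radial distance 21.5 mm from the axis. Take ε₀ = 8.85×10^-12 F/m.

E = 2.59×10^6 V/m

Take a coaxial cylindrical Gaussian surface of radius r = 21.5 mm and length L (r < R).
Charge inside radius r per length L is ρ·πr²·L, so λ_enc = ρπr² = -3.093e-6 C/m.
By Gauss's law (flux through the curved wall only), E·2πrL = λ_enc L/ε₀.
E = |λ_enc|/(2πε₀r) = (3.093e-6)/(2π·8.85×10^-12·0.0215) = 2.59×10^6 N/C.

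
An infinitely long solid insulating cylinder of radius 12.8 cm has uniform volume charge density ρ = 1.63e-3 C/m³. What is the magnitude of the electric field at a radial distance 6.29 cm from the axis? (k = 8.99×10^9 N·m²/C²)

Choose a coaxial cylinder of radius r = 6.29 cm (arbitrary length L) as the Gaussian surface (r < R).
Enclosed charge per unit length: λ_enc = ρ·πr² = (1.63×10^-3)π(0.0629)² = 2.026×10^-5 C/m.
Gauss's law: E·2πrL = λ_enc L/ε₀.
E = 2k|λ_enc|/r = 2(8.99×10^9)(2.026×10^-5)/(0.0629) = 5.79×10^6 N/C.

|E| = 5.79×10^6 N/C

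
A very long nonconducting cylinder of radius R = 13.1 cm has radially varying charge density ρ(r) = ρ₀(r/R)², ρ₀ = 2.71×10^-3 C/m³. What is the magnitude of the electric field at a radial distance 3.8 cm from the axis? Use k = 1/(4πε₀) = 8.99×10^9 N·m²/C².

|E| = 2.45×10^5 N/C

Coaxial Gaussian cylinder, radius r = 3.8 cm, length L (r < R).
Integrating ρ over the cross-section to radius r: λ_enc = (2πρ₀/R²) ∫₀^r r'^3 dr' = 2πρ₀ r^4/(4·R²) = 5.172e-7 C/m.
Gauss's law: E·2πrL = λ_enc L/ε₀.
E = 2k|λ_enc|/r = 2(8.99×10^9)(5.172×10^-7)/(0.038) = 2.45×10^5 N/C.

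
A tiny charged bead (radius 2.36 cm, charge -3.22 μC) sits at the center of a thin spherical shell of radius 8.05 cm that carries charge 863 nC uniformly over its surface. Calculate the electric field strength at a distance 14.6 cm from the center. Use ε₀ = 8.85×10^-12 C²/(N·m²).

Use a concentric Gaussian sphere at r = 14.6 cm (r > 8.05 cm, enclosing both).
Q_enc = (-3.22 μC) + (863 nC) = -2.357×10^-6 C.
Gauss's law: E·4πr² = Q_enc/ε₀.
E = |Q_enc|/(4πε₀r²) = (2.357e-6)/(4π·8.85×10^-12·(0.146)²) = 9.94e5 N/C.

|E| ≈ 9.94×10^5 N/C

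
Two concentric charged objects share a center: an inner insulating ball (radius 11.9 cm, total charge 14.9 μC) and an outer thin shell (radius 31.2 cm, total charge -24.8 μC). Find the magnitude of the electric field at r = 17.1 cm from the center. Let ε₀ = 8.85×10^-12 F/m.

Symmetry ⇒ E = E(r) r̂. Gaussian sphere of radius r = 17.1 cm (between the bodies, 11.9 cm < r < 31.2 cm).
Only the inner charge is enclosed; the outer shell contributes nothing inside itself. Q_enc = 14.9 μC = 1.49e-5 C.
Applying ∮E·dA = Q_enc/ε₀ with Φ = E(4πr²):
E = |Q_enc|/(4πε₀r²) = (1.49e-5)/(4π·8.85×10^-12·(0.171)²) = 4.58×10^6 N/C.

E ≈ 4.58×10^6 N/C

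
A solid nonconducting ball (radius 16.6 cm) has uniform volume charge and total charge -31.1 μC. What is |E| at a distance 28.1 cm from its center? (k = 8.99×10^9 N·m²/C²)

3.54×10^6 V/m

Symmetry ⇒ E = E(r) r̂. Gaussian sphere of radius r = 28.1 cm (r > R, so the entire charge is enclosed).
Q_enc = -31.1 μC = -3.11e-5 C.
By Gauss's law, ∮E·dA = E·4πr² = Q_enc/ε₀.
E = k|Q_enc|/r² = (8.99×10^9)(3.11e-5)/(0.281)² = 3.54e6 N/C.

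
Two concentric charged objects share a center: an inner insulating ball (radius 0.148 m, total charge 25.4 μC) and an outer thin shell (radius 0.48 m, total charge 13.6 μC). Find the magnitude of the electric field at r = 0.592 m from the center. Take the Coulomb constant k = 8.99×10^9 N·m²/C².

E = 1.00e6 V/m

Symmetry ⇒ E = E(r) r̂. Gaussian sphere of radius r = 0.592 m (r > 0.48 m, enclosing both).
Q_enc = (25.4 μC) + (13.6 μC) = 3.90×10^-5 C.
Gauss's law: E·4πr² = Q_enc/ε₀.
E = k|Q_enc|/r² = (8.99×10^9)(3.90×10^-5)/(0.592)² = 1.00×10^6 N/C.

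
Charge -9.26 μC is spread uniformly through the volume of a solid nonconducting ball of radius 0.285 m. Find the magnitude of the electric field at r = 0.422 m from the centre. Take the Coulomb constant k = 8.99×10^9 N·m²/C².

|E| = 4.67e5 N/C

By spherical symmetry E is radial; choose a Gaussian sphere of radius r = 0.422 m (r > R, so the entire charge is enclosed).
Q_enc = -9.26 μC = -9.26×10^-6 C.
By Gauss's law, ∮E·dA = E·4πr² = Q_enc/ε₀.
E = k|Q_enc|/r² = (8.99×10^9)(9.26e-6)/(0.422)² = 4.67e5 N/C.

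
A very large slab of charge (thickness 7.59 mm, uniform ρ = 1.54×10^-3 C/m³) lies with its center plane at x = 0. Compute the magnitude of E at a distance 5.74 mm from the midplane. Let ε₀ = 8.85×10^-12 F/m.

E = 6.60e5 N/C

The point |x| = 5.74 mm lies outside the slab (half-thickness 0.003795 m). A symmetric pillbox spanning the full slab encloses Q_enc = ρ·d·A.
Flux = 2EA ⇒ E = |ρ|d/(2ε₀), independent of distance outside.
E = (1.54×10^-3)(0.00759)/(2·8.85×10^-12) = 6.60×10^5 N/C.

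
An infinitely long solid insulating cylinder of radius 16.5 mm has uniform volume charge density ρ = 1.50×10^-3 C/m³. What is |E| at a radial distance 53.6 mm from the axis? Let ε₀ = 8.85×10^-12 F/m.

Choose a coaxial cylinder of radius r = 53.6 mm (arbitrary length L) as the Gaussian surface (r > 16.5 mm, full cross-section enclosed).
λ_enc = ρ·πR² = (1.50e-3)π(0.0165)² = 1.283e-6 C/m.
Applying ∮E·dA = Q_enc/ε₀ with the end caps contributing no flux:
E = |λ_enc|/(2πε₀r) = (1.283e-6)/(2π·8.85×10^-12·0.0536) = 4.30×10^5 N/C.

|E| = 4.30×10^5 N/C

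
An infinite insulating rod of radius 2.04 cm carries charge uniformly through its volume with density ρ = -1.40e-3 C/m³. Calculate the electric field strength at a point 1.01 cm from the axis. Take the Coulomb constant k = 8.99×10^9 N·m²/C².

|E| = 7.99e5 N/C

Choose a coaxial cylinder of radius r = 1.01 cm (arbitrary length L) as the Gaussian surface (r < R).
Enclosed charge per unit length: λ_enc = ρ·πr² = (-1.40e-3)π(0.0101)² = -4.487×10^-7 C/m.
By Gauss's law (flux through the curved wall only), E·2πrL = λ_enc L/ε₀.
E = 2k|λ_enc|/r = 2(8.99×10^9)(4.487e-7)/(0.0101) = 7.99e5 N/C.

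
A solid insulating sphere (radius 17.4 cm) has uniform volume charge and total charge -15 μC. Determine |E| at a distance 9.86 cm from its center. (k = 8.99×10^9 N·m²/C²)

By spherical symmetry E is radial; choose a Gaussian sphere of radius r = 9.86 cm (r < R).
Only the charge within r is enclosed: Q_enc = Q·(r/R)³ = (-15 μC)·(9.86 cm/17.4 cm)³ = -2.729×10^-6 C.
Gauss's law: E·4πr² = Q_enc/ε₀.
E = k|Q_enc|/r² = (8.99×10^9)(2.729e-6)/(0.0986)² = 2.52×10^6 N/C.

2.52×10^6 N/C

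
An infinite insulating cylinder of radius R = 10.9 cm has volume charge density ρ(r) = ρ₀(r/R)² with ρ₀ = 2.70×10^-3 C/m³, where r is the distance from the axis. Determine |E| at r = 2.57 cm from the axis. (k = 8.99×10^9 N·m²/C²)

Take a coaxial cylindrical Gaussian surface of radius r = 2.57 cm and length L (r < R).
Integrating ρ over the cross-section to radius r: λ_enc = (2πρ₀/R²) ∫₀^r r'^3 dr' = 2πρ₀ r^4/(4·R²) = 1.557×10^-7 C/m.
Applying ∮E·dA = Q_enc/ε₀ with the end caps contributing no flux:
E = 2k|λ_enc|/r = 2(8.99×10^9)(1.557×10^-7)/(0.0257) = 1.09×10^5 N/C.

|E| = 1.09×10^5 N/C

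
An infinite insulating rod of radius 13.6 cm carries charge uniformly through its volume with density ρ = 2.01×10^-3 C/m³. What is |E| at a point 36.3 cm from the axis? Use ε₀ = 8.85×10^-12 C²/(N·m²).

|E| ≈ 5.79e6 N/C

Take a coaxial cylindrical Gaussian surface of radius r = 36.3 cm and length L (r > 13.6 cm, full cross-section enclosed).
λ_enc = ρ·πR² = (2.01×10^-3)π(0.136)² = 1.168×10^-4 C/m.
By Gauss's law (flux through the curved wall only), E·2πrL = λ_enc L/ε₀.
E = |λ_enc|/(2πε₀r) = (1.168×10^-4)/(2π·8.85×10^-12·0.363) = 5.79×10^6 N/C.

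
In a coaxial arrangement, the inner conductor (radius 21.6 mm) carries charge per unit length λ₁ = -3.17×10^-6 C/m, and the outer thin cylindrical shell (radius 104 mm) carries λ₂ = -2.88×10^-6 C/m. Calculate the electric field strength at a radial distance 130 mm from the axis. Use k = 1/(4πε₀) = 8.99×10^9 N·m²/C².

|E| = 8.37×10^5 N/C

Take a coaxial cylindrical Gaussian surface of radius r = 130 mm and length L (r > 104 mm, enclosing both).
λ_enc = λ₁ + λ₂ = (-3.17×10^-6) + (-2.88e-6) = -6.05×10^-6 C/m.
Since E is radial and uniform over the curved surface, Φ = E·2πrL = Q_enc/ε₀ = λ_enc L/ε₀.
E = 2k|λ_enc|/r = 2(8.99×10^9)(6.05×10^-6)/(0.13) = 8.37e5 N/C.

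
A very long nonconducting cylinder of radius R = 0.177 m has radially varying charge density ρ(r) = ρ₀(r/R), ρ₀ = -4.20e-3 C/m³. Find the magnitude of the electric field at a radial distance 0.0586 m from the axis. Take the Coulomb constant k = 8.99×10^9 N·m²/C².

E ≈ 3.07×10^6 N/C

By cylindrical symmetry E is radial; use a coaxial Gaussian cylinder of radius 0.0586 m and length L (r < R).
Integrating ρ over the cross-section to radius r: λ_enc = (2πρ₀/R) ∫₀^r r'^2 dr' = 2πρ₀ r^3/(3·R) = -1.00×10^-5 C/m.
By Gauss's law (flux through the curved wall only), E·2πrL = λ_enc L/ε₀.
E = 2k|λ_enc|/r = 2(8.99×10^9)(1.00×10^-5)/(0.0586) = 3.07×10^6 N/C.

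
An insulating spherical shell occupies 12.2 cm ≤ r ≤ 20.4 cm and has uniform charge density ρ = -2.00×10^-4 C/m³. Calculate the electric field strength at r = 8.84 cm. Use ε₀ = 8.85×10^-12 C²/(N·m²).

|E| = 0 V/m

Use a concentric Gaussian sphere at r = 8.84 cm (r < 12.2 cm, inside the empty cavity).
Q_enc = 0 (all charge lies at larger r); Gauss's law gives E = 0.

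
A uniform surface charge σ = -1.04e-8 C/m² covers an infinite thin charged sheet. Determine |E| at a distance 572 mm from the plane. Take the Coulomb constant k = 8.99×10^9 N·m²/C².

By planar symmetry E is perpendicular to the sheet and uniform; use a Gaussian pillbox with flat faces of area A on each side of the sheet.
Flux Φ = 2EA and Q_enc = σA, so 2EA = σA/ε₀ ⇒ E = |σ|/(2ε₀), independent of distance.
E = 2πk|σ| = 2π(8.99×10^9)(1.04×10^-8) = 587 N/C.

|E| = 587 V/m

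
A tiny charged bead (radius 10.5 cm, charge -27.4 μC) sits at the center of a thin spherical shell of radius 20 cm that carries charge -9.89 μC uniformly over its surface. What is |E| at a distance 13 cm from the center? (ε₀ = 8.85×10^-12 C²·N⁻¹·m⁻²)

Symmetry ⇒ E = E(r) r̂. Gaussian sphere of radius r = 13 cm (between the bodies, 10.5 cm < r < 20 cm).
The shell at 20 cm lies outside the Gaussian surface, so Q_enc = -27.4 μC = -2.74e-5 C.
Applying ∮E·dA = Q_enc/ε₀ with Φ = E(4πr²):
E = |Q_enc|/(4πε₀r²) = (2.74e-5)/(4π·8.85×10^-12·(0.13)²) = 1.46×10^7 N/C.

1.46×10^7 V/m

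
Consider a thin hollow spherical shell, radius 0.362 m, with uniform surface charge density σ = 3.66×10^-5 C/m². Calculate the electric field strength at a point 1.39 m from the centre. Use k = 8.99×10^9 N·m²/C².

E ≈ 2.80e5 N/C

Use a concentric Gaussian sphere at r = 1.39 m (r > 0.362 m).
The entire shell is enclosed: Q_enc = σ·4πR² = (3.66×10^-5)·4π·(0.362)² = 6.027e-5 C.
By Gauss's law, ∮E·dA = E·4πr² = Q_enc/ε₀.
E = k|Q_enc|/r² = (8.99×10^9)(6.027e-5)/(1.39)² = 2.80×10^5 N/C.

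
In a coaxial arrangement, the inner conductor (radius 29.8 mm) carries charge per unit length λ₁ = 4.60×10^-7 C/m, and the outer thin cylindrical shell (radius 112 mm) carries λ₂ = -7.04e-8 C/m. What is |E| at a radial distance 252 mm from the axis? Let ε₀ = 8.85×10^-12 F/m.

2.78×10^4 N/C

By cylindrical symmetry E is radial; use a coaxial Gaussian cylinder of radius 252 mm and length L (r > 112 mm, enclosing both).
λ_enc = λ₁ + λ₂ = (4.60×10^-7) + (-7.04×10^-8) = 3.896×10^-7 C/m.
Gauss's law: E·2πrL = λ_enc L/ε₀.
E = |λ_enc|/(2πε₀r) = (3.896×10^-7)/(2π·8.85×10^-12·0.252) = 2.78×10^4 N/C.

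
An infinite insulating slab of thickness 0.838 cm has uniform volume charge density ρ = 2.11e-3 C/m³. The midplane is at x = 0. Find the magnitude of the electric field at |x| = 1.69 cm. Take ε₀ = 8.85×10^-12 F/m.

The point |x| = 1.69 cm lies outside the slab (half-thickness 0.00419 m). A symmetric pillbox spanning the full slab encloses Q_enc = ρ·d·A.
Flux = 2EA ⇒ E = |ρ|d/(2ε₀), independent of distance outside.
E = (2.11×10^-3)(0.00838)/(2·8.85×10^-12) = 9.99×10^5 N/C.

E = 9.99×10^5 N/C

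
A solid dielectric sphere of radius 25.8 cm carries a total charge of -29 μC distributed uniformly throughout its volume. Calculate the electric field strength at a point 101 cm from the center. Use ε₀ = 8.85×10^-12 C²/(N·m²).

By spherical symmetry E is radial; choose a Gaussian sphere of radius r = 101 cm (r > R, so the entire charge is enclosed).
Q_enc = -29 μC = -2.90×10^-5 C.
Since E is radial and uniform over the Gaussian sphere, Φ = E·4πr² = Q_enc/ε₀.
E = |Q_enc|/(4πε₀r²) = (2.90×10^-5)/(4π·8.85×10^-12·(1.01)²) = 2.56×10^5 N/C.

2.56×10^5 N/C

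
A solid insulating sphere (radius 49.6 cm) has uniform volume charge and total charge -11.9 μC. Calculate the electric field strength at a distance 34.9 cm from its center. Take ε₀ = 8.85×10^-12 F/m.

Symmetry ⇒ E = E(r) r̂. Gaussian sphere of radius r = 34.9 cm (r < R).
For a uniform sphere the enclosed fraction is (r/R)³, so Q_enc = (-11.9 μC)(0.349/0.496)³ = -4.146×10^-6 C.
Since E is radial and uniform over the Gaussian sphere, Φ = E·4πr² = Q_enc/ε₀.
E = |Q_enc|/(4πε₀r²) = (4.146e-6)/(4π·8.85×10^-12·(0.349)²) = 3.06e5 N/C.

|E| = 3.06×10^5 N/C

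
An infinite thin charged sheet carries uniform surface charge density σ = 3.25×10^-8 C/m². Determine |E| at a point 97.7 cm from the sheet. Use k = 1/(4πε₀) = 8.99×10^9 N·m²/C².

By planar symmetry E is perpendicular to the sheet and uniform; use a Gaussian pillbox with flat faces of area A on each side of the sheet.
Only the two end caps contribute flux: Φ = 2EA. With Q_enc = σA, Gauss's law gives E = |σ|/(2ε₀).
E = 2πk|σ| = 2π(8.99×10^9)(3.25e-8) = 1.84e3 N/C.

|E| ≈ 1.84e3 N/C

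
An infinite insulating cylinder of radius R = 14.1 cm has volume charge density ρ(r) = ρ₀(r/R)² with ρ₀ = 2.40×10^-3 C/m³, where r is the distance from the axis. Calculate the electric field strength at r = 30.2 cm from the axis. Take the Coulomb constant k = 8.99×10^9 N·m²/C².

Choose a coaxial cylinder of radius r = 30.2 cm (arbitrary length L) as the Gaussian surface (r > R, full charge per length enclosed).
λ_enc = 2π ∫₀^R ρ₀(r'/R)^2 r' dr' = 2πρ₀R²/4 = 7.495×10^-5 C/m.
Gauss's law: E·2πrL = λ_enc L/ε₀.
E = 2k|λ_enc|/r = 2(8.99×10^9)(7.495×10^-5)/(0.302) = 4.46e6 N/C.

E ≈ 4.46×10^6 N/C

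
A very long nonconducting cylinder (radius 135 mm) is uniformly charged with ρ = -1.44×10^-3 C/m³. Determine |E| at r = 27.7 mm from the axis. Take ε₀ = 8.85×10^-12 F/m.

By cylindrical symmetry E is radial; use a coaxial Gaussian cylinder of radius 27.7 mm and length L (r < R).
Enclosed charge per unit length: λ_enc = ρ·πr² = (-1.44e-3)π(0.0277)² = -3.471e-6 C/m.
Gauss's law: E·2πrL = λ_enc L/ε₀.
E = |λ_enc|/(2πε₀r) = (3.471e-6)/(2π·8.85×10^-12·0.0277) = 2.25×10^6 N/C.

E = 2.25×10^6 N/C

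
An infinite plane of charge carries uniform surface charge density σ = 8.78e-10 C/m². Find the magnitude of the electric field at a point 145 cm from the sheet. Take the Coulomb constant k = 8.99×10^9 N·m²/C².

E = 49.6 N/C

Choose a cylindrical pillbox piercing the sheet, end faces (area A) parallel to it.
Flux Φ = 2EA and Q_enc = σA, so 2EA = σA/ε₀ ⇒ E = |σ|/(2ε₀), independent of distance.
E = 2πk|σ| = 2π(8.99×10^9)(8.78×10^-10) = 49.6 N/C.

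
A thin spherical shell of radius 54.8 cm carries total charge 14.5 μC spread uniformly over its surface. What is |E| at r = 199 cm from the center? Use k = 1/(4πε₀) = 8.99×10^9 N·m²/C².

E = 3.29×10^4 N/C

Take a concentric spherical Gaussian surface of radius r = 199 cm (r > 54.8 cm).
The entire shell is enclosed: Q_enc = 1.45×10^-5 C.
Gauss's law: E·4πr² = Q_enc/ε₀.
E = k|Q_enc|/r² = (8.99×10^9)(1.45e-5)/(1.99)² = 3.29×10^4 N/C.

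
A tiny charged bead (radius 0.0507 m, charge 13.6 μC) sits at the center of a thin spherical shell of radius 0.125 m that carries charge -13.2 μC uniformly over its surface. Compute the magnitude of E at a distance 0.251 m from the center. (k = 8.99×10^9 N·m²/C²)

Use a concentric Gaussian sphere at r = 0.251 m (r > 0.125 m, enclosing both).
Q_enc = (13.6 μC) + (-13.2 μC) = 4.00e-7 C.
Applying ∮E·dA = Q_enc/ε₀ with Φ = E(4πr²):
E = k|Q_enc|/r² = (8.99×10^9)(4.00e-7)/(0.251)² = 5.71×10^4 N/C.

5.71×10^4 V/m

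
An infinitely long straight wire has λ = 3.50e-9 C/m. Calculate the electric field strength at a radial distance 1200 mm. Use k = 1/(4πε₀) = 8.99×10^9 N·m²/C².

|E| = 52.4 N/C

Coaxial Gaussian cylinder, radius r = 1200 mm, length L.
Q_enc = λL, so λ_enc = 3.50e-9 C/m.
Applying ∮E·dA = Q_enc/ε₀ with the end caps contributing no flux:
E = 2k|λ_enc|/r = 2(8.99×10^9)(3.50×10^-9)/(1.2) = 52.4 N/C.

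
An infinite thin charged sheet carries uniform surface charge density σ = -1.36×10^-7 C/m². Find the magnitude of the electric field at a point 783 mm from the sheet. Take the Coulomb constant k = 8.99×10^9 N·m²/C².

Choose a cylindrical pillbox piercing the sheet, end faces (area A) parallel to it.
Flux Φ = 2EA and Q_enc = σA, so 2EA = σA/ε₀ ⇒ E = |σ|/(2ε₀), independent of distance.
E = 2πk|σ| = 2π(8.99×10^9)(1.36×10^-7) = 7.68×10^3 N/C.

E ≈ 7.68×10^3 N/C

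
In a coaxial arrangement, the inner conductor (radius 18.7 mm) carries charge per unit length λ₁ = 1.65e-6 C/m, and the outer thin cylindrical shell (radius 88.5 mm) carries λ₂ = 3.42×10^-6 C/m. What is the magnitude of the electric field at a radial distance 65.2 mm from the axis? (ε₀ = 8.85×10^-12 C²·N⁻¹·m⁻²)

|E| = 4.55×10^5 N/C

Coaxial Gaussian cylinder, radius r = 65.2 mm, length L (between the conductors, 18.7 mm < r < 88.5 mm).
Only the inner wire is enclosed; the outer shell contributes nothing inside itself. λ_enc = λ₁ = 1.65×10^-6 C/m.
Since E is radial and uniform over the curved surface, Φ = E·2πrL = Q_enc/ε₀ = λ_enc L/ε₀.
E = |λ_enc|/(2πε₀r) = (1.65×10^-6)/(2π·8.85×10^-12·0.0652) = 4.55×10^5 N/C.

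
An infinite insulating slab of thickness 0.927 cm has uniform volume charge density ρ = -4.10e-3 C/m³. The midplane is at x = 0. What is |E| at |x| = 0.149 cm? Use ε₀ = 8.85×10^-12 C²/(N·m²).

By symmetry E is perpendicular to the slab. A Gaussian pillbox from −0.149 cm to +0.149 cm (face area A) lies entirely within the slab.
Q_enc = ρ·(2x)·A and flux = 2EA, so 2EA = 2ρxA/ε₀ ⇒ E = |ρ|x/ε₀.
E = (4.10×10^-3)(0.00149)/(8.85×10^-12) = 6.90×10^5 N/C.

|E| = 6.90×10^5 V/m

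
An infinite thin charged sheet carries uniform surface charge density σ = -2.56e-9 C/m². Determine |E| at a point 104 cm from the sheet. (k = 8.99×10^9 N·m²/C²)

The symmetry is planar: E is normal to the sheet and the same magnitude on both sides. Take a pillbox straddling the sheet with end-cap area A.
Only the two end caps contribute flux: Φ = 2EA. With Q_enc = σA, Gauss's law gives E = |σ|/(2ε₀).
E = 2πk|σ| = 2π(8.99×10^9)(2.56e-9) = 145 N/C.

E = 145 N/C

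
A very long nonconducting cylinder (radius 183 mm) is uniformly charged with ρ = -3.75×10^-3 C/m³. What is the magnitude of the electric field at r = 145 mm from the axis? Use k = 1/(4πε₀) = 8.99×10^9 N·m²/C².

Choose a coaxial cylinder of radius r = 145 mm (arbitrary length L) as the Gaussian surface (r < R).
Charge inside radius r per length L is ρ·πr²·L, so λ_enc = ρπr² = -2.477e-4 C/m.
Gauss's law: E·2πrL = λ_enc L/ε₀.
E = 2k|λ_enc|/r = 2(8.99×10^9)(2.477e-4)/(0.145) = 3.07e7 N/C.

3.07×10^7 N/C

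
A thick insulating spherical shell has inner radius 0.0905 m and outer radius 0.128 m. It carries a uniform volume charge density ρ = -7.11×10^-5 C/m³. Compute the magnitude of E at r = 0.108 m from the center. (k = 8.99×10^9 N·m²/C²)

|E| = 1.19e5 V/m

Take a concentric spherical Gaussian surface of radius r = 0.108 m (within the shell material, 0.0905 m < r < 0.128 m).
Only the shell between 0.0905 m and r is enclosed: Q_enc = ρ·(4π/3)(r³ − a³) = (-7.11×10^-5)·(4π/3)·((0.108)³ − (0.0905)³) = -1.544e-7 C.
Applying ∮E·dA = Q_enc/ε₀ with Φ = E(4πr²):
E = k|Q_enc|/r² = (8.99×10^9)(1.544e-7)/(0.108)² = 1.19×10^5 N/C.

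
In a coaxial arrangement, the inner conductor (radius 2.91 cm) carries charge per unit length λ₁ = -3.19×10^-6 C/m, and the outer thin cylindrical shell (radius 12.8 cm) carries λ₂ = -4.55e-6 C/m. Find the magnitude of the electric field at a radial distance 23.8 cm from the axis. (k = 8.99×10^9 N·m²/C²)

|E| ≈ 5.85×10^5 N/C

Choose a coaxial cylinder of radius r = 23.8 cm (arbitrary length L) as the Gaussian surface (r > 12.8 cm, enclosing both).
λ_enc = λ₁ + λ₂ = (-3.19e-6) + (-4.55×10^-6) = -7.74×10^-6 C/m.
Gauss's law: E·2πrL = λ_enc L/ε₀.
E = 2k|λ_enc|/r = 2(8.99×10^9)(7.74e-6)/(0.238) = 5.85×10^5 N/C.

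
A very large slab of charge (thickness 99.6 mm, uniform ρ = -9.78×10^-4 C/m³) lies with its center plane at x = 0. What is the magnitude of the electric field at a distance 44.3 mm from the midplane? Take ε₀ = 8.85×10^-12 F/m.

By symmetry E is perpendicular to the slab. A Gaussian pillbox from −44.3 mm to +44.3 mm (face area A) lies entirely within the slab.
Q_enc = ρ·(2x)·A and flux = 2EA, so 2EA = 2ρxA/ε₀ ⇒ E = |ρ|x/ε₀.
E = (9.78×10^-4)(0.0443)/(8.85×10^-12) = 4.90×10^6 N/C.

4.90×10^6 N/C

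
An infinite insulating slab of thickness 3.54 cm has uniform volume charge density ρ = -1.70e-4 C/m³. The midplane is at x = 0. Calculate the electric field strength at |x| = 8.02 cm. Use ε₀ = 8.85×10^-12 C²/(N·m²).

E = 3.40×10^5 V/m

The point |x| = 8.02 cm lies outside the slab (half-thickness 0.0177 m). A symmetric pillbox spanning the full slab encloses Q_enc = ρ·d·A.
Flux = 2EA ⇒ E = |ρ|d/(2ε₀), independent of distance outside.
E = (1.70e-4)(0.0354)/(2·8.85×10^-12) = 3.40×10^5 N/C.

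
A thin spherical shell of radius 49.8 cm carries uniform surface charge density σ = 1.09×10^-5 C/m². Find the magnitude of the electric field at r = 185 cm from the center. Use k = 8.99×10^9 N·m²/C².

E = 8.92×10^4 N/C

Symmetry ⇒ E = E(r) r̂. Gaussian sphere of radius r = 185 cm (r > 49.8 cm).
The entire shell is enclosed: Q_enc = σ·4πR² = (1.09×10^-5)·4π·(0.498)² = 3.397×10^-5 C.
By Gauss's law, ∮E·dA = E·4πr² = Q_enc/ε₀.
E = k|Q_enc|/r² = (8.99×10^9)(3.397e-5)/(1.85)² = 8.92×10^4 N/C.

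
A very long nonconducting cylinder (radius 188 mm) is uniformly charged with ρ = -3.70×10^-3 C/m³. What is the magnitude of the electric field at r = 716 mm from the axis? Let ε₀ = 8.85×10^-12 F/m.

1.03×10^7 N/C

By cylindrical symmetry E is radial; use a coaxial Gaussian cylinder of radius 716 mm and length L (r > 188 mm, full cross-section enclosed).
λ_enc = ρ·πR² = (-3.70×10^-3)π(0.188)² = -4.108×10^-4 C/m.
Since E is radial and uniform over the curved surface, Φ = E·2πrL = Q_enc/ε₀ = λ_enc L/ε₀.
E = |λ_enc|/(2πε₀r) = (4.108e-4)/(2π·8.85×10^-12·0.716) = 1.03e7 N/C.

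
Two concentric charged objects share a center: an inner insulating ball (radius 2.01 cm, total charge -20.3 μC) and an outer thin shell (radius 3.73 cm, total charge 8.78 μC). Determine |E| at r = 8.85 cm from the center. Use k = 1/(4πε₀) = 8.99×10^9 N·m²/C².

|E| ≈ 1.32e7 V/m

Use a concentric Gaussian sphere at r = 8.85 cm (r > 3.73 cm, enclosing both).
Q_enc = (-20.3 μC) + (8.78 μC) = -1.152×10^-5 C.
Gauss's law: E·4πr² = Q_enc/ε₀.
E = k|Q_enc|/r² = (8.99×10^9)(1.152×10^-5)/(0.0885)² = 1.32e7 N/C.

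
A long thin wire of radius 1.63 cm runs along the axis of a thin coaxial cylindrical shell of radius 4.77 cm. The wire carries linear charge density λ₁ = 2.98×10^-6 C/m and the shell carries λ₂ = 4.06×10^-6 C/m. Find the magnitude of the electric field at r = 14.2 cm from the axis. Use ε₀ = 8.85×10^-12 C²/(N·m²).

|E| = 8.92×10^5 V/m

By cylindrical symmetry E is radial; use a coaxial Gaussian cylinder of radius 14.2 cm and length L (r > 4.77 cm, enclosing both).
λ_enc = λ₁ + λ₂ = (2.98e-6) + (4.06e-6) = 7.04×10^-6 C/m.
Since E is radial and uniform over the curved surface, Φ = E·2πrL = Q_enc/ε₀ = λ_enc L/ε₀.
E = |λ_enc|/(2πε₀r) = (7.04×10^-6)/(2π·8.85×10^-12·0.142) = 8.92×10^5 N/C.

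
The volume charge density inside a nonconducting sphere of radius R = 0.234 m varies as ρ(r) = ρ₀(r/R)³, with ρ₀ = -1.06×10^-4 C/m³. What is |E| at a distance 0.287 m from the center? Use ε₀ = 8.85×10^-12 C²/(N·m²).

|E| ≈ 3.11e5 V/m

Use a concentric Gaussian sphere at r = 0.287 m (r > R, all charge enclosed).
Q_enc = 4π ∫₀^R ρ₀(r'/R)^3 r'² dr' = 4πρ₀R³/6 = -2.845×10^-6 C.
By Gauss's law, ∮E·dA = E·4πr² = Q_enc/ε₀.
E = |Q_enc|/(4πε₀r²) = (2.845×10^-6)/(4π·8.85×10^-12·(0.287)²) = 3.11×10^5 N/C.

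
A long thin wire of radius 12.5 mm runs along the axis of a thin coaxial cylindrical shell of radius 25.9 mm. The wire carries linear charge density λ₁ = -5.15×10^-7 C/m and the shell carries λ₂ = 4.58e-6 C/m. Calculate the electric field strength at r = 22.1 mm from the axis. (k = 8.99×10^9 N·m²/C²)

E ≈ 4.19×10^5 N/C

Take a coaxial cylindrical Gaussian surface of radius r = 22.1 mm and length L (between the conductors, 12.5 mm < r < 25.9 mm).
Only the inner wire is enclosed; the outer shell contributes nothing inside itself. λ_enc = λ₁ = -5.15e-7 C/m.
By Gauss's law (flux through the curved wall only), E·2πrL = λ_enc L/ε₀.
E = 2k|λ_enc|/r = 2(8.99×10^9)(5.15×10^-7)/(0.0221) = 4.19×10^5 N/C.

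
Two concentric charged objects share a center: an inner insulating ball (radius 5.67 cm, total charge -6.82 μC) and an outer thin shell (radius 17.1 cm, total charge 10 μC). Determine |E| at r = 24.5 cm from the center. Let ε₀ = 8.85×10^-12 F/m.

Symmetry ⇒ E = E(r) r̂. Gaussian sphere of radius r = 24.5 cm (r > 17.1 cm, enclosing both).
Q_enc = (-6.82 μC) + (10 μC) = 3.18×10^-6 C.
Gauss's law: E·4πr² = Q_enc/ε₀.
E = |Q_enc|/(4πε₀r²) = (3.18e-6)/(4π·8.85×10^-12·(0.245)²) = 4.76×10^5 N/C.

4.76e5 V/m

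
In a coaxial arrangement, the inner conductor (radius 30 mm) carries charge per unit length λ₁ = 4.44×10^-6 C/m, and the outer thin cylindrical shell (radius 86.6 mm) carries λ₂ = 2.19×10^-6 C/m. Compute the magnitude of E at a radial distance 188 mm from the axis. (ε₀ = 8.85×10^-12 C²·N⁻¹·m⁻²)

Coaxial Gaussian cylinder, radius r = 188 mm, length L (r > 86.6 mm, enclosing both).
λ_enc = λ₁ + λ₂ = (4.44e-6) + (2.19×10^-6) = 6.63×10^-6 C/m.
Gauss's law: E·2πrL = λ_enc L/ε₀.
E = |λ_enc|/(2πε₀r) = (6.63×10^-6)/(2π·8.85×10^-12·0.188) = 6.34e5 N/C.

E = 6.34×10^5 N/C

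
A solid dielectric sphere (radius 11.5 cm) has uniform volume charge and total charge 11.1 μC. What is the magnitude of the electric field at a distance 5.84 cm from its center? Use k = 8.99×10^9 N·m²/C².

3.83e6 V/m

Use a concentric Gaussian sphere at r = 5.84 cm (r < R).
For a uniform sphere the enclosed fraction is (r/R)³, so Q_enc = (11.1 μC)(0.0584/0.115)³ = 1.454×10^-6 C.
Gauss's law: E·4πr² = Q_enc/ε₀.
E = k|Q_enc|/r² = (8.99×10^9)(1.454×10^-6)/(0.0584)² = 3.83×10^6 N/C.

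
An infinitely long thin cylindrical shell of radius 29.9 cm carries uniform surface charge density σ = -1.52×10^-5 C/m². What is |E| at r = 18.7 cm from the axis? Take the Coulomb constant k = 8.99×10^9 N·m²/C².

Take a coaxial cylindrical Gaussian surface of radius r = 18.7 cm and length L (r < 29.9 cm, inside the shell).
All the surface charge lies outside this cylinder: Q_enc = 0, hence E = 0.

E = 0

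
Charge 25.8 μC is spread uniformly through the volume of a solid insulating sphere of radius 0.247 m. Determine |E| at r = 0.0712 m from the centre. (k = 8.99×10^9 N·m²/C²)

Take a concentric spherical Gaussian surface of radius r = 0.0712 m (r < R).
For a uniform sphere the enclosed fraction is (r/R)³, so Q_enc = (25.8 μC)(0.0712/0.247)³ = 6.18×10^-7 C.
By Gauss's law, ∮E·dA = E·4πr² = Q_enc/ε₀.
E = k|Q_enc|/r² = (8.99×10^9)(6.18e-7)/(0.0712)² = 1.10×10^6 N/C.

E = 1.10×10^6 N/C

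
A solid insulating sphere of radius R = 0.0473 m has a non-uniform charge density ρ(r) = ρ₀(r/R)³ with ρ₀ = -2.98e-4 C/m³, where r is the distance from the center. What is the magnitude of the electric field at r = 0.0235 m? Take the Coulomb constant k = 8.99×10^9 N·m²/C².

1.62×10^4 V/m

Use a concentric Gaussian sphere at r = 0.0235 m (r < R).
Integrate the density: Q_enc = 4π ∫₀^r ρ₀(r'/R)^3 r'² dr' = 4πρ₀ r^6/(6·R³) = -9.933e-10 C.
Since E is radial and uniform over the Gaussian sphere, Φ = E·4πr² = Q_enc/ε₀.
E = k|Q_enc|/r² = (8.99×10^9)(9.933×10^-10)/(0.0235)² = 1.62×10^4 N/C.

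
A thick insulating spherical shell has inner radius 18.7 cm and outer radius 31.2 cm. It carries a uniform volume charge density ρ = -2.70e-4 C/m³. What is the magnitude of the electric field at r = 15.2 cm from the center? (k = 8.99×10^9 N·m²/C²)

Use a concentric Gaussian sphere at r = 15.2 cm (r < 18.7 cm, inside the empty cavity).
Q_enc = 0 (all charge lies at larger r); Gauss's law gives E = 0.

E = 0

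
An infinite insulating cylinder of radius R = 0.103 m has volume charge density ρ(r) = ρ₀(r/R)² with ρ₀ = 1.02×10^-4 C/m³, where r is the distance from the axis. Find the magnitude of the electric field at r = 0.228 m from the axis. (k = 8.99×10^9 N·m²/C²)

Coaxial Gaussian cylinder, radius r = 0.228 m, length L (r > R, full charge per length enclosed).
λ_enc = 2π ∫₀^R ρ₀(r'/R)^2 r' dr' = 2πρ₀R²/4 = 1.70e-6 C/m.
Applying ∮E·dA = Q_enc/ε₀ with the end caps contributing no flux:
E = 2k|λ_enc|/r = 2(8.99×10^9)(1.70×10^-6)/(0.228) = 1.34×10^5 N/C.

1.34×10^5 N/C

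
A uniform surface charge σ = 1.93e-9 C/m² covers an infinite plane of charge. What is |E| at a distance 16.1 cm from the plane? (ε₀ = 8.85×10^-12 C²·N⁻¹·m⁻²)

Choose a cylindrical pillbox piercing the sheet, end faces (area A) parallel to it.
Flux Φ = 2EA and Q_enc = σA, so 2EA = σA/ε₀ ⇒ E = |σ|/(2ε₀), independent of distance.
E = |σ|/(2ε₀) = (1.93e-9)/(2·8.85×10^-12) = 109 N/C.

|E| ≈ 109 V/m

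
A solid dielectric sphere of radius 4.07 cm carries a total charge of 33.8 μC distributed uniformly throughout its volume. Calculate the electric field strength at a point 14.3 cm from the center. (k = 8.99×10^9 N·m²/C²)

E ≈ 1.49×10^7 N/C

Use a concentric Gaussian sphere at r = 14.3 cm (r > R, so the entire charge is enclosed).
Q_enc = 33.8 μC = 3.38×10^-5 C.
Since E is radial and uniform over the Gaussian sphere, Φ = E·4πr² = Q_enc/ε₀.
E = k|Q_enc|/r² = (8.99×10^9)(3.38×10^-5)/(0.143)² = 1.49×10^7 N/C.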